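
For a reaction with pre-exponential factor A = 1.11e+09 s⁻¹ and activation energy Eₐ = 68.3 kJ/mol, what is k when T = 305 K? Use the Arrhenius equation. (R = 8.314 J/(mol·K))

2.23e-03 s⁻¹

Step 1: Use the Arrhenius equation: k = A × exp(-Eₐ/RT)
Step 2: Convert Eₐ to J/mol: 68.3 kJ/mol = 68300 J/mol
Step 3: Calculate the exponent: -Eₐ/(RT) = -68300/(8.314 × 305) = -26.93462
Step 4: k = 1.11e+09 × exp(-26.93462)
Step 5: k = 1.11e+09 × 2.00652e-12 = 2.2272e-03 s⁻¹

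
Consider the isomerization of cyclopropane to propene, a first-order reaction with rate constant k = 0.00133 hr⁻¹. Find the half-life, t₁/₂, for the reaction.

521.2 hr

Step 1: For a first-order reaction, t₁/₂ = ln(2)/k
Step 2: t₁/₂ = ln(2)/0.00133
Step 3: t₁/₂ = 0.6931/0.00133 = 521.2 hr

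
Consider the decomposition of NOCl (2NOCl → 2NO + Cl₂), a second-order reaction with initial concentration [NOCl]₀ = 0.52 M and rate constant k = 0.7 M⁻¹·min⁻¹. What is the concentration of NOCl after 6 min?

0.1633 M

Step 1: For a second-order reaction: 1/[NOCl] = 1/[NOCl]₀ + kt
Step 2: 1/[NOCl] = 1/0.52 + 0.7 × 6
Step 3: 1/[NOCl] = 1.923 + 4.2 = 6.123
Step 4: [NOCl] = 1/6.123 = 0.1633 M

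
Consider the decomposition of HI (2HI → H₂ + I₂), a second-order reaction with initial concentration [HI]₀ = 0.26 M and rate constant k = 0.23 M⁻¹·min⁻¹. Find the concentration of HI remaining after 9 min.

0.169 M

Step 1: For a second-order reaction: 1/[HI] = 1/[HI]₀ + kt
Step 2: 1/[HI] = 1/0.26 + 0.23 × 9
Step 3: 1/[HI] = 3.846 + 2.07 = 5.916
Step 4: [HI] = 1/5.916 = 0.169 M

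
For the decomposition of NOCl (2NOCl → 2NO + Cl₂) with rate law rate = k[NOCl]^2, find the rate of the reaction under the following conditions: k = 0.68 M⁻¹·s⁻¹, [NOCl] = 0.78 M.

0.4137 M/s

Step 1: Identify the rate law: rate = k[NOCl]^2
Step 2: Substitute values: rate = 0.68 × (0.78)^2
Step 3: Calculate: rate = 0.68 × 0.6084 = 0.413712 M/s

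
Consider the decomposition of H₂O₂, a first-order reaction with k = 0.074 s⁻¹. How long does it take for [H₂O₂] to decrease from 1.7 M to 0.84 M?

9.527 s

Step 1: For first-order: t = ln([H₂O₂]₀/[H₂O₂])/k
Step 2: t = ln(1.7/0.84)/0.074
Step 3: t = ln(2.024)/0.074
Step 4: t = 0.705/0.074 = 9.527 s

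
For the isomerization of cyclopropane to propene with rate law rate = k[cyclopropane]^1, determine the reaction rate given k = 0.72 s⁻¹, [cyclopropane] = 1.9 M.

1.368 M/s

Step 1: Identify the rate law: rate = k[cyclopropane]^1
Step 2: Substitute values: rate = 0.72 × (1.9)^1
Step 3: Calculate: rate = 0.72 × 1.9 = 1.368 M/s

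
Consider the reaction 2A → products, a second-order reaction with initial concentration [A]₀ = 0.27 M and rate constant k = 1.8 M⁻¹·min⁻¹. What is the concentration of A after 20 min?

0.02519 M

Step 1: For a second-order reaction: 1/[A] = 1/[A]₀ + kt
Step 2: 1/[A] = 1/0.27 + 1.8 × 20
Step 3: 1/[A] = 3.704 + 36 = 39.7
Step 4: [A] = 1/39.7 = 0.02519 M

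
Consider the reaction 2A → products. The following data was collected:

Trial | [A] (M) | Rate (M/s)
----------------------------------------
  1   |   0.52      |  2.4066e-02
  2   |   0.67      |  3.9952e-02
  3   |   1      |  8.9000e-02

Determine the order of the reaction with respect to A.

second order (2)

Step 1: Compare trials to find order n where rate₂/rate₁ = ([A]₂/[A]₁)^n
Step 2: rate₂/rate₁ = 3.9952e-02/2.4066e-02 = 1.66
Step 3: [A]₂/[A]₁ = 0.67/0.52 = 1.288
Step 4: n = ln(1.66)/ln(1.288) = 2.00 ≈ 2
Step 5: The reaction is second order in A.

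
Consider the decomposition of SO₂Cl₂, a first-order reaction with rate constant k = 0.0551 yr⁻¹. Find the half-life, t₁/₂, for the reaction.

12.58 yr

Step 1: For a first-order reaction, t₁/₂ = ln(2)/k
Step 2: t₁/₂ = ln(2)/0.0551
Step 3: t₁/₂ = 0.6931/0.0551 = 12.58 yr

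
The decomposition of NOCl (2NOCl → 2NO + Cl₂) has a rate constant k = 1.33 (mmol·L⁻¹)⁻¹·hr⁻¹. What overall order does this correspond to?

second order (2)

Step 1: The units of k for an nth-order reaction are (concentration)^(1-n)·(time)⁻¹.
Step 2: Here k has units (mmol·L⁻¹)⁻¹·hr⁻¹, so the concentration exponent is -1.
Step 3: 1 - n = -1 ⇒ n = 2. The reaction is second order.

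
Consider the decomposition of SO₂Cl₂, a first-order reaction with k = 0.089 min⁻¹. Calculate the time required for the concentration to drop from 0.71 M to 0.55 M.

2.869 min

Step 1: For first-order: t = ln([SO₂Cl₂]₀/[SO₂Cl₂])/k
Step 2: t = ln(0.71/0.55)/0.089
Step 3: t = ln(1.291)/0.089
Step 4: t = 0.2553/0.089 = 2.869 min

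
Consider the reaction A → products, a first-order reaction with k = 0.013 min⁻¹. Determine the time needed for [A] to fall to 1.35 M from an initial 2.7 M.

53.32 min

Step 1: For first-order: t = ln([A]₀/[A])/k
Step 2: t = ln(2.7/1.35)/0.013
Step 3: t = ln(2)/0.013
Step 4: t = 0.6931/0.013 = 53.32 min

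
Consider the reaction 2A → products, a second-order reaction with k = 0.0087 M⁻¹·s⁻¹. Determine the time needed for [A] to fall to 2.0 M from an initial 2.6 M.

13.26 s

Step 1: For second-order: t = (1/[A] - 1/[A]₀)/k
Step 2: t = (1/2.0 - 1/2.6)/0.0087
Step 3: t = (0.5 - 0.3846)/0.0087
Step 4: t = 0.1154/0.0087 = 13.26 s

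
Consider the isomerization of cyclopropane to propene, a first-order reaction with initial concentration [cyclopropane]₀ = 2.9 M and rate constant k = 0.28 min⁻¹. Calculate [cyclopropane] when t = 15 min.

0.04349 M

Step 1: For a first-order reaction: [cyclopropane] = [cyclopropane]₀ × e^(-kt)
Step 2: [cyclopropane] = 2.9 × e^(-0.28 × 15)
Step 3: [cyclopropane] = 2.9 × e^(-4.2)
Step 4: [cyclopropane] = 2.9 × 0.0149956 = 0.04349 M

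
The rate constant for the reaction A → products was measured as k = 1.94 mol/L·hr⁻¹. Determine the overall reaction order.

zeroth order (0)

Step 1: The units of k for an nth-order reaction are (concentration)^(1-n)·(time)⁻¹.
Step 2: Here k has units mol/L·hr⁻¹, so the concentration exponent is 1.
Step 3: 1 - n = 1 ⇒ n = 0. The reaction is zeroth order.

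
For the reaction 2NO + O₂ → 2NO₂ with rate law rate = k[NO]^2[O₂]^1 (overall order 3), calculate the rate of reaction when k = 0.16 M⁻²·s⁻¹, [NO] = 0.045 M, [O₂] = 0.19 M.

6.156e-05 M/s

Step 1: The rate law is rate = k[NO]^2[O₂]^1, overall order = 2+1 = 3
Step 2: Substitute values: rate = 0.16 × (0.045)^2 × (0.19)^1
Step 3: rate = 0.16 × 0.002025 × 0.19 = 6.156e-05 M/s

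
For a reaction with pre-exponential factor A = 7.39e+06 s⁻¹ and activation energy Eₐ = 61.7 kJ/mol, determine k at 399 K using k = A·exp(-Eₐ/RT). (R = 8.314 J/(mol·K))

6.18e-02 s⁻¹

Step 1: Use the Arrhenius equation: k = A × exp(-Eₐ/RT)
Step 2: Convert Eₐ to J/mol: 61.7 kJ/mol = 61700 J/mol
Step 3: Calculate the exponent: -Eₐ/(RT) = -61700/(8.314 × 399) = -18.59954
Step 4: k = 7.39e+06 × exp(-18.59954)
Step 5: k = 7.39e+06 × 8.36224e-09 = 6.1797e-02 s⁻¹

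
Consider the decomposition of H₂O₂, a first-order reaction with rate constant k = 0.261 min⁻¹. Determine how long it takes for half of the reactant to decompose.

2.656 min

Step 1: For a first-order reaction, t₁/₂ = ln(2)/k
Step 2: t₁/₂ = ln(2)/0.261
Step 3: t₁/₂ = 0.6931/0.261 = 2.656 min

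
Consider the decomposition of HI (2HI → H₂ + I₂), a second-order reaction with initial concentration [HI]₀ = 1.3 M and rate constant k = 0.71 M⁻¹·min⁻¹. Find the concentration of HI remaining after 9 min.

0.1397 M

Step 1: For a second-order reaction: 1/[HI] = 1/[HI]₀ + kt
Step 2: 1/[HI] = 1/1.3 + 0.71 × 9
Step 3: 1/[HI] = 0.7692 + 6.39 = 7.159
Step 4: [HI] = 1/7.159 = 0.1397 M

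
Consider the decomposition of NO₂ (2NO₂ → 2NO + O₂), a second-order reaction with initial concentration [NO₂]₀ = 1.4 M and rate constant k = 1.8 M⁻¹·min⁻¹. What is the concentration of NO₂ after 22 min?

0.02481 M

Step 1: For a second-order reaction: 1/[NO₂] = 1/[NO₂]₀ + kt
Step 2: 1/[NO₂] = 1/1.4 + 1.8 × 22
Step 3: 1/[NO₂] = 0.7143 + 39.6 = 40.31
Step 4: [NO₂] = 1/40.31 = 0.02481 M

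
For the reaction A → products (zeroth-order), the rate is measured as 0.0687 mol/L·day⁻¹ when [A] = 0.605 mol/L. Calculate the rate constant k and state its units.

0.0687 mol/L·day⁻¹

Step 1: For a zeroth-order reaction, rate = k (independent of concentration).
Step 2: k = rate = 0.0687 mol/L·day⁻¹.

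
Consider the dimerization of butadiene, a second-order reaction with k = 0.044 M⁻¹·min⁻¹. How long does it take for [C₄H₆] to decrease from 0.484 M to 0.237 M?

48.94 min

Step 1: For second-order: t = (1/[C₄H₆] - 1/[C₄H₆]₀)/k
Step 2: t = (1/0.237 - 1/0.484)/0.044
Step 3: t = (4.219 - 2.066)/0.044
Step 4: t = 2.153/0.044 = 48.94 min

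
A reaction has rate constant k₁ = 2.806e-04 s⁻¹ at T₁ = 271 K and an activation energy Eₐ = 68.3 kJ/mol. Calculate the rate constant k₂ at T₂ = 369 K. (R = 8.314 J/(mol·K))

8.801e-01 s⁻¹

Step 1: Use the two-temperature Arrhenius form: ln(k₂/k₁) = -Eₐ/R × (1/T₂ - 1/T₁)
Step 2: Convert Eₐ to J/mol: 68.3 kJ/mol = 68300 J/mol
Step 3: 1/T₂ - 1/T₁ = 1/369 - 1/271 = -9.800098e-04 K⁻¹
Step 4: ln(k₂/k₁) = -68300/8.314 × -9.800098e-04 = 8.05084
Step 5: k₂ = k₁ × exp(8.05084) = 2.806e-04 × 3.13643e+03 = 8.801e-01 s⁻¹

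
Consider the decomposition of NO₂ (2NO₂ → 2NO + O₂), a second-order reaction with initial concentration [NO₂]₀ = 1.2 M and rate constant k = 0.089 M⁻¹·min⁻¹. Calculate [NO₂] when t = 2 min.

0.9888 M

Step 1: For a second-order reaction: 1/[NO₂] = 1/[NO₂]₀ + kt
Step 2: 1/[NO₂] = 1/1.2 + 0.089 × 2
Step 3: 1/[NO₂] = 0.8333 + 0.178 = 1.011
Step 4: [NO₂] = 1/1.011 = 0.9888 M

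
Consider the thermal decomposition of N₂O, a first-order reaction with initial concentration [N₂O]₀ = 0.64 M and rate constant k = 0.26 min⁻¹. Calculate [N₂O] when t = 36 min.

5.51e-05 M

Step 1: For a first-order reaction: [N₂O] = [N₂O]₀ × e^(-kt)
Step 2: [N₂O] = 0.64 × e^(-0.26 × 36)
Step 3: [N₂O] = 0.64 × e^(-9.36)
Step 4: [N₂O] = 0.64 × 8.61001e-05 = 5.51e-05 M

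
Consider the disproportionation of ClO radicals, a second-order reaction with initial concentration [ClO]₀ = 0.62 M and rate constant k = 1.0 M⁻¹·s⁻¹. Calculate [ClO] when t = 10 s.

0.08611 M

Step 1: For a second-order reaction: 1/[ClO] = 1/[ClO]₀ + kt
Step 2: 1/[ClO] = 1/0.62 + 1.0 × 10
Step 3: 1/[ClO] = 1.613 + 10 = 11.61
Step 4: [ClO] = 1/11.61 = 0.08611 M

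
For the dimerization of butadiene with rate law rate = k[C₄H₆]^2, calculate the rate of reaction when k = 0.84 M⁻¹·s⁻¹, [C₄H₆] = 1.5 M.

1.89 M/s

Step 1: Identify the rate law: rate = k[C₄H₆]^2
Step 2: Substitute values: rate = 0.84 × (1.5)^2
Step 3: Calculate: rate = 0.84 × 2.25 = 1.89 M/s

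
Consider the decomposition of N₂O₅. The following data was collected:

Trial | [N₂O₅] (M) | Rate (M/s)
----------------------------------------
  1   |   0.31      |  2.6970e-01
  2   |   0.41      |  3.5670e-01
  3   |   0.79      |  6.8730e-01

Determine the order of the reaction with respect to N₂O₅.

first order (1)

Step 1: Compare trials to find order n where rate₂/rate₁ = ([N₂O₅]₂/[N₂O₅]₁)^n
Step 2: rate₂/rate₁ = 3.5670e-01/2.6970e-01 = 1.323
Step 3: [N₂O₅]₂/[N₂O₅]₁ = 0.41/0.31 = 1.323
Step 4: n = ln(1.323)/ln(1.323) = 1.00 ≈ 1
Step 5: The reaction is first order in N₂O₅.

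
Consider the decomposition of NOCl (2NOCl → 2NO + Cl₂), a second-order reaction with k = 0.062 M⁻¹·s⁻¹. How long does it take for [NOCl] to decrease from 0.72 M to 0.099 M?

140.5 s

Step 1: For second-order: t = (1/[NOCl] - 1/[NOCl]₀)/k
Step 2: t = (1/0.099 - 1/0.72)/0.062
Step 3: t = (10.1 - 1.389)/0.062
Step 4: t = 8.712/0.062 = 140.5 s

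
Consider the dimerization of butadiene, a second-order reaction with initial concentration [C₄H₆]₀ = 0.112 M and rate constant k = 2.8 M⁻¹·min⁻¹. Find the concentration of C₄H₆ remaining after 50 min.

0.006715 M

Step 1: For a second-order reaction: 1/[C₄H₆] = 1/[C₄H₆]₀ + kt
Step 2: 1/[C₄H₆] = 1/0.112 + 2.8 × 50
Step 3: 1/[C₄H₆] = 8.929 + 140 = 148.9
Step 4: [C₄H₆] = 1/148.9 = 0.006715 M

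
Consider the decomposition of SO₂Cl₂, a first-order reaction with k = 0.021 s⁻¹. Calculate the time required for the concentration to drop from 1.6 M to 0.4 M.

66.01 s

Step 1: For first-order: t = ln([SO₂Cl₂]₀/[SO₂Cl₂])/k
Step 2: t = ln(1.6/0.4)/0.021
Step 3: t = ln(4)/0.021
Step 4: t = 1.386/0.021 = 66.01 s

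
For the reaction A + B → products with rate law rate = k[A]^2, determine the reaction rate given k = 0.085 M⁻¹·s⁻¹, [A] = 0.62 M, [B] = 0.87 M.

0.03267 M/s

Step 1: The rate law is rate = k[A]^2
Step 2: Note that the rate does not depend on [B] (zero order in B).
Step 3: rate = 0.085 × (0.62)^2 = 0.032674 M/s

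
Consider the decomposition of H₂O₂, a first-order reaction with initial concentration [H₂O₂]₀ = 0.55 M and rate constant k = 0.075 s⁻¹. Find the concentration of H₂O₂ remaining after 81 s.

0.001265 M

Step 1: For a first-order reaction: [H₂O₂] = [H₂O₂]₀ × e^(-kt)
Step 2: [H₂O₂] = 0.55 × e^(-0.075 × 81)
Step 3: [H₂O₂] = 0.55 × e^(-6.075)
Step 4: [H₂O₂] = 0.55 × 0.00229965 = 0.001265 M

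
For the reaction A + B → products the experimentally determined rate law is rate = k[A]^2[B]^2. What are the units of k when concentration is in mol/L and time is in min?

(mol/L)⁻³·min⁻¹

Step 1: Overall order = 2 + 2 = 4.
Step 2: rate has units mol/L·min⁻¹; [A]^2[B]^2 has units (mol/L)^4.
Step 3: k = rate/([A]^2[B]^2), so units of k = (mol/L)^(1-4)·min⁻¹ = (mol/L)⁻³·min⁻¹.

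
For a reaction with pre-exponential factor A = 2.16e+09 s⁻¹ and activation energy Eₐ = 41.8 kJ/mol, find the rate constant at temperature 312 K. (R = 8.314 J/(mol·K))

2.17e+02 s⁻¹

Step 1: Use the Arrhenius equation: k = A × exp(-Eₐ/RT)
Step 2: Convert Eₐ to J/mol: 41.8 kJ/mol = 41800 J/mol
Step 3: Calculate the exponent: -Eₐ/(RT) = -41800/(8.314 × 312) = -16.11431
Step 4: k = 2.16e+09 × exp(-16.11431)
Step 5: k = 2.16e+09 × 1.00379e-07 = 2.1682e+02 s⁻¹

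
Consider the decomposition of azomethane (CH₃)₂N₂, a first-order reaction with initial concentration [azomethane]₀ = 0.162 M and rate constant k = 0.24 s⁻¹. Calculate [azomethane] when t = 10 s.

0.0147 M

Step 1: For a first-order reaction: [azomethane] = [azomethane]₀ × e^(-kt)
Step 2: [azomethane] = 0.162 × e^(-0.24 × 10)
Step 3: [azomethane] = 0.162 × e^(-2.4)
Step 4: [azomethane] = 0.162 × 0.090718 = 0.0147 M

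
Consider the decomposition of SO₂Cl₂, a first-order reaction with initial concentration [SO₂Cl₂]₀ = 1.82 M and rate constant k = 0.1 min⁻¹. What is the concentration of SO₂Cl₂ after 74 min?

0.001112 M

Step 1: For a first-order reaction: [SO₂Cl₂] = [SO₂Cl₂]₀ × e^(-kt)
Step 2: [SO₂Cl₂] = 1.82 × e^(-0.1 × 74)
Step 3: [SO₂Cl₂] = 1.82 × e^(-7.4)
Step 4: [SO₂Cl₂] = 1.82 × 0.000611253 = 0.001112 M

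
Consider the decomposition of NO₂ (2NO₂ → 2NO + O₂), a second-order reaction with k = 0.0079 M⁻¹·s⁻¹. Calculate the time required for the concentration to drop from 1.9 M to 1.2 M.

38.86 s

Step 1: For second-order: t = (1/[NO₂] - 1/[NO₂]₀)/k
Step 2: t = (1/1.2 - 1/1.9)/0.0079
Step 3: t = (0.8333 - 0.5263)/0.0079
Step 4: t = 0.307/0.0079 = 38.86 s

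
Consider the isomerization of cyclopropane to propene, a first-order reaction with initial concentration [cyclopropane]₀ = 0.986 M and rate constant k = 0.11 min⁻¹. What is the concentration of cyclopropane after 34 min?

0.02342 M

Step 1: For a first-order reaction: [cyclopropane] = [cyclopropane]₀ × e^(-kt)
Step 2: [cyclopropane] = 0.986 × e^(-0.11 × 34)
Step 3: [cyclopropane] = 0.986 × e^(-3.74)
Step 4: [cyclopropane] = 0.986 × 0.0237541 = 0.02342 M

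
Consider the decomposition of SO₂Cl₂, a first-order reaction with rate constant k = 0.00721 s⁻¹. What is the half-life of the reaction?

96.14 s

Step 1: For a first-order reaction, t₁/₂ = ln(2)/k
Step 2: t₁/₂ = ln(2)/0.00721
Step 3: t₁/₂ = 0.6931/0.00721 = 96.14 s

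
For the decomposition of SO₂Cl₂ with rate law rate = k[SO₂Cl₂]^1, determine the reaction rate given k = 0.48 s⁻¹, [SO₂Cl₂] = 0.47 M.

0.2256 M/s

Step 1: Identify the rate law: rate = k[SO₂Cl₂]^1
Step 2: Substitute values: rate = 0.48 × (0.47)^1
Step 3: Calculate: rate = 0.48 × 0.47 = 0.2256 M/s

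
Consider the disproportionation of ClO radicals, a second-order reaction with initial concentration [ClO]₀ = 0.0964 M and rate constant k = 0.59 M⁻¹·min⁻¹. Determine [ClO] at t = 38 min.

0.03049 M

Step 1: For a second-order reaction: 1/[ClO] = 1/[ClO]₀ + kt
Step 2: 1/[ClO] = 1/0.0964 + 0.59 × 38
Step 3: 1/[ClO] = 10.37 + 22.42 = 32.79
Step 4: [ClO] = 1/32.79 = 0.03049 M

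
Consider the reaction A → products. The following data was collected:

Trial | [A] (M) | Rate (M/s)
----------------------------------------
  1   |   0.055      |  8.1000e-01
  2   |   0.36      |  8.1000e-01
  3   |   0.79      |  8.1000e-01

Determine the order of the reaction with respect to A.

zeroth order (0)

Step 1: Compare trials - when concentration changes, rate stays constant.
Step 2: rate₂/rate₁ = 8.1000e-01/8.1000e-01 = 1
Step 3: [A]₂/[A]₁ = 0.36/0.055 = 6.545
Step 4: Since rate ratio ≈ (conc ratio)^0, the reaction is zeroth order.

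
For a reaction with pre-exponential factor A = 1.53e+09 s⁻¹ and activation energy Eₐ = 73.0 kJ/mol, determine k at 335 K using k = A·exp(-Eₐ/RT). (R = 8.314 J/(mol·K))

6.34e-03 s⁻¹

Step 1: Use the Arrhenius equation: k = A × exp(-Eₐ/RT)
Step 2: Convert Eₐ to J/mol: 73.0 kJ/mol = 73000 J/mol
Step 3: Calculate the exponent: -Eₐ/(RT) = -73000/(8.314 × 335) = -26.21006
Step 4: k = 1.53e+09 × exp(-26.21006)
Step 5: k = 1.53e+09 × 4.14110e-12 = 6.3359e-03 s⁻¹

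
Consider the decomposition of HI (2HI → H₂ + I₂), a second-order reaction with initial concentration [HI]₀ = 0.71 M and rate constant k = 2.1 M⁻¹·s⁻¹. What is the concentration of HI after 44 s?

0.01066 M

Step 1: For a second-order reaction: 1/[HI] = 1/[HI]₀ + kt
Step 2: 1/[HI] = 1/0.71 + 2.1 × 44
Step 3: 1/[HI] = 1.408 + 92.4 = 93.81
Step 4: [HI] = 1/93.81 = 0.01066 M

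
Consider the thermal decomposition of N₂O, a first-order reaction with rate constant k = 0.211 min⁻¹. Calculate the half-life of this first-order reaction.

3.285 min

Step 1: For a first-order reaction, t₁/₂ = ln(2)/k
Step 2: t₁/₂ = ln(2)/0.211
Step 3: t₁/₂ = 0.6931/0.211 = 3.285 min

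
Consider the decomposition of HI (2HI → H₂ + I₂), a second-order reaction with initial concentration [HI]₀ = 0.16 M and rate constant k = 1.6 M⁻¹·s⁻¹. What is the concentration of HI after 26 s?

0.0209 M

Step 1: For a second-order reaction: 1/[HI] = 1/[HI]₀ + kt
Step 2: 1/[HI] = 1/0.16 + 1.6 × 26
Step 3: 1/[HI] = 6.25 + 41.6 = 47.85
Step 4: [HI] = 1/47.85 = 0.0209 M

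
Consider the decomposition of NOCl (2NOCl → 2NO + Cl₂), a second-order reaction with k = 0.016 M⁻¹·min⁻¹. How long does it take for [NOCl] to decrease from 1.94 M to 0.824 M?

43.63 min

Step 1: For second-order: t = (1/[NOCl] - 1/[NOCl]₀)/k
Step 2: t = (1/0.824 - 1/1.94)/0.016
Step 3: t = (1.214 - 0.5155)/0.016
Step 4: t = 0.6981/0.016 = 43.63 min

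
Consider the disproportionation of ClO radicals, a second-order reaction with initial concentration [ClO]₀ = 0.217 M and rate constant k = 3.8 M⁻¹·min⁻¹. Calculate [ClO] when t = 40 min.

0.006385 M

Step 1: For a second-order reaction: 1/[ClO] = 1/[ClO]₀ + kt
Step 2: 1/[ClO] = 1/0.217 + 3.8 × 40
Step 3: 1/[ClO] = 4.608 + 152 = 156.6
Step 4: [ClO] = 1/156.6 = 0.006385 M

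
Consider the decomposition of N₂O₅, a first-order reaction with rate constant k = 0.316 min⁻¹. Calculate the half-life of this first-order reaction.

2.194 min

Step 1: For a first-order reaction, t₁/₂ = ln(2)/k
Step 2: t₁/₂ = ln(2)/0.316
Step 3: t₁/₂ = 0.6931/0.316 = 2.194 min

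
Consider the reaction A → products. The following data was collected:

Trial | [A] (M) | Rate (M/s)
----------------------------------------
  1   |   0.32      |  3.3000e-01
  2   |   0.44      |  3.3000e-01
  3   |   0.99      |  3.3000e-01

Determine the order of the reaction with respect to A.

zeroth order (0)

Step 1: Compare trials - when concentration changes, rate stays constant.
Step 2: rate₂/rate₁ = 3.3000e-01/3.3000e-01 = 1
Step 3: [A]₂/[A]₁ = 0.44/0.32 = 1.375
Step 4: Since rate ratio ≈ (conc ratio)^0, the reaction is zeroth order.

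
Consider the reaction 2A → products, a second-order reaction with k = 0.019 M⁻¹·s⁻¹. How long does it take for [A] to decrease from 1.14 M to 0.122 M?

385.2 s

Step 1: For second-order: t = (1/[A] - 1/[A]₀)/k
Step 2: t = (1/0.122 - 1/1.14)/0.019
Step 3: t = (8.197 - 0.8772)/0.019
Step 4: t = 7.32/0.019 = 385.2 s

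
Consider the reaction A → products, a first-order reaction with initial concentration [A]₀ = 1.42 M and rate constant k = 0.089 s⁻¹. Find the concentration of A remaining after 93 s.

0.0003611 M

Step 1: For a first-order reaction: [A] = [A]₀ × e^(-kt)
Step 2: [A] = 1.42 × e^(-0.089 × 93)
Step 3: [A] = 1.42 × e^(-8.277)
Step 4: [A] = 1.42 × 0.000254299 = 0.0003611 M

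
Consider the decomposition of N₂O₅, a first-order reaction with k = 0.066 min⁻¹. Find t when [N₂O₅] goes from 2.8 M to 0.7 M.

21 min

Step 1: For first-order: t = ln([N₂O₅]₀/[N₂O₅])/k
Step 2: t = ln(2.8/0.7)/0.066
Step 3: t = ln(4)/0.066
Step 4: t = 1.386/0.066 = 21 min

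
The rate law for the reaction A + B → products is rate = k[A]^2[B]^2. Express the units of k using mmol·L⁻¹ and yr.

(mmol·L⁻¹)⁻³·yr⁻¹

Step 1: Overall order = 2 + 2 = 4.
Step 2: rate has units mmol·L⁻¹·yr⁻¹; [A]^2[B]^2 has units (mmol·L⁻¹)^4.
Step 3: k = rate/([A]^2[B]^2), so units of k = (mmol·L⁻¹)^(1-4)·yr⁻¹ = (mmol·L⁻¹)⁻³·yr⁻¹.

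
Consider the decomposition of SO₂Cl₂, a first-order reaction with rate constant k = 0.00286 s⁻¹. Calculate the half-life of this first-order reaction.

242.4 s

Step 1: For a first-order reaction, t₁/₂ = ln(2)/k
Step 2: t₁/₂ = ln(2)/0.00286
Step 3: t₁/₂ = 0.6931/0.00286 = 242.4 s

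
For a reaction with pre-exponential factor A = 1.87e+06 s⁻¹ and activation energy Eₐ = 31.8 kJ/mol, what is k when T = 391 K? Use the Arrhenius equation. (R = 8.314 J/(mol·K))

1.06e+02 s⁻¹

Step 1: Use the Arrhenius equation: k = A × exp(-Eₐ/RT)
Step 2: Convert Eₐ to J/mol: 31.8 kJ/mol = 31800 J/mol
Step 3: Calculate the exponent: -Eₐ/(RT) = -31800/(8.314 × 391) = -9.78229
Step 4: k = 1.87e+06 × exp(-9.78229)
Step 5: k = 1.87e+06 × 5.64424e-05 = 1.0555e+02 s⁻¹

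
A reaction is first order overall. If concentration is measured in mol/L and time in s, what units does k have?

s⁻¹

Step 1: For overall order n, rate = k × (concentration)^n.
Step 2: Rate has units mol/L·s⁻¹; concentration term has units (mol/L)^1.
Step 3: k = rate / (concentration)^n, so units of k = (mol/L)^(1-1)·s⁻¹ = s⁻¹.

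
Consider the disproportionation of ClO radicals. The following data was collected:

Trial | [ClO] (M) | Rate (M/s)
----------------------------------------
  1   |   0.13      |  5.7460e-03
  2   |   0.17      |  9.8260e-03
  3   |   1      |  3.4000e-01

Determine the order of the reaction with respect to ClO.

second order (2)

Step 1: Compare trials to find order n where rate₂/rate₁ = ([ClO]₂/[ClO]₁)^n
Step 2: rate₂/rate₁ = 9.8260e-03/5.7460e-03 = 1.71
Step 3: [ClO]₂/[ClO]₁ = 0.17/0.13 = 1.308
Step 4: n = ln(1.71)/ln(1.308) = 2.00 ≈ 2
Step 5: The reaction is second order in ClO.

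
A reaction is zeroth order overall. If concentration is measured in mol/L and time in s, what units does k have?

mol/L·s⁻¹

Step 1: For overall order n, rate = k × (concentration)^n.
Step 2: Rate has units mol/L·s⁻¹; concentration term has units (mol/L)^0.
Step 3: k = rate / (concentration)^n, so units of k = (mol/L)^(1-0)·s⁻¹ = mol/L·s⁻¹.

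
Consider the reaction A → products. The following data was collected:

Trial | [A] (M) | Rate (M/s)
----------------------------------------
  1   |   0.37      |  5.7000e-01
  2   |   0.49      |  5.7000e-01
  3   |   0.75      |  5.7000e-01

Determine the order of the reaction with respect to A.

zeroth order (0)

Step 1: Compare trials - when concentration changes, rate stays constant.
Step 2: rate₂/rate₁ = 5.7000e-01/5.7000e-01 = 1
Step 3: [A]₂/[A]₁ = 0.49/0.37 = 1.324
Step 4: Since rate ratio ≈ (conc ratio)^0, the reaction is zeroth order.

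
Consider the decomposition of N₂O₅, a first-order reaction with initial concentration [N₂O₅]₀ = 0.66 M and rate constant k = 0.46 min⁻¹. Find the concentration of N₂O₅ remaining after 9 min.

0.01051 M

Step 1: For a first-order reaction: [N₂O₅] = [N₂O₅]₀ × e^(-kt)
Step 2: [N₂O₅] = 0.66 × e^(-0.46 × 9)
Step 3: [N₂O₅] = 0.66 × e^(-4.14)
Step 4: [N₂O₅] = 0.66 × 0.0159229 = 0.01051 M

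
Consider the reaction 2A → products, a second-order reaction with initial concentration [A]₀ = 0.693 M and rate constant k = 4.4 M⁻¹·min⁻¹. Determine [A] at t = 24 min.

0.009342 M

Step 1: For a second-order reaction: 1/[A] = 1/[A]₀ + kt
Step 2: 1/[A] = 1/0.693 + 4.4 × 24
Step 3: 1/[A] = 1.443 + 105.6 = 107
Step 4: [A] = 1/107 = 0.009342 M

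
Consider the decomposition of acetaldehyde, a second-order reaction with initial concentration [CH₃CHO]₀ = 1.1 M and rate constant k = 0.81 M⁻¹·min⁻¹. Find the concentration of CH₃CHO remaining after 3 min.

0.2995 M

Step 1: For a second-order reaction: 1/[CH₃CHO] = 1/[CH₃CHO]₀ + kt
Step 2: 1/[CH₃CHO] = 1/1.1 + 0.81 × 3
Step 3: 1/[CH₃CHO] = 0.9091 + 2.43 = 3.339
Step 4: [CH₃CHO] = 1/3.339 = 0.2995 M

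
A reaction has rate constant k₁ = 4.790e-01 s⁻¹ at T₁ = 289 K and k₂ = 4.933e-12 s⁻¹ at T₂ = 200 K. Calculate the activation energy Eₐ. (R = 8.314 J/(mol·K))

136.6 kJ/mol

Step 1: Use the two-temperature Arrhenius form: ln(k₂/k₁) = -Eₐ/R × (1/T₂ - 1/T₁)
Step 2: ln(k₂/k₁) = ln(4.933e-12/4.790e-01) = ln(1.02985e-11) = -25.299
Step 3: 1/T₂ - 1/T₁ = 1/200 - 1/289 = 1.539792e-03 K⁻¹
Step 4: Eₐ = -R × ln(k₂/k₁) / (1/T₂ - 1/T₁) = -8.314 × -25.299 / 1.539792e-03
Step 5: Eₐ = 1.3660e+05 J/mol = 136.6 kJ/mol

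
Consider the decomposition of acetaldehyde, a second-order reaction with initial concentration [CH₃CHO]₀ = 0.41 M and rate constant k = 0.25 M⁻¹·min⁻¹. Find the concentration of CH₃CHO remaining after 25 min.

0.1151 M

Step 1: For a second-order reaction: 1/[CH₃CHO] = 1/[CH₃CHO]₀ + kt
Step 2: 1/[CH₃CHO] = 1/0.41 + 0.25 × 25
Step 3: 1/[CH₃CHO] = 2.439 + 6.25 = 8.689
Step 4: [CH₃CHO] = 1/8.689 = 0.1151 M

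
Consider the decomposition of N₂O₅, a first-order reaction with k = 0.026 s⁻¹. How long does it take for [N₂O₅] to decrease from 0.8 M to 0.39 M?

27.63 s

Step 1: For first-order: t = ln([N₂O₅]₀/[N₂O₅])/k
Step 2: t = ln(0.8/0.39)/0.026
Step 3: t = ln(2.051)/0.026
Step 4: t = 0.7185/0.026 = 27.63 s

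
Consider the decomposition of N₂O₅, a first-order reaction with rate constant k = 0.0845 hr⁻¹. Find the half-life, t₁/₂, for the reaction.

8.203 hr

Step 1: For a first-order reaction, t₁/₂ = ln(2)/k
Step 2: t₁/₂ = ln(2)/0.0845
Step 3: t₁/₂ = 0.6931/0.0845 = 8.203 hr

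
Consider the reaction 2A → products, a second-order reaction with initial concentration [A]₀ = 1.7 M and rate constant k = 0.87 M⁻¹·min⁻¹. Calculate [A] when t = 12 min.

0.09068 M

Step 1: For a second-order reaction: 1/[A] = 1/[A]₀ + kt
Step 2: 1/[A] = 1/1.7 + 0.87 × 12
Step 3: 1/[A] = 0.5882 + 10.44 = 11.03
Step 4: [A] = 1/11.03 = 0.09068 M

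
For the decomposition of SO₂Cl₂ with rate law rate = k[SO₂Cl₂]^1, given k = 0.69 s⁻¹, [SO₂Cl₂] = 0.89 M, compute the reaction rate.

0.6141 M/s

Step 1: Identify the rate law: rate = k[SO₂Cl₂]^1
Step 2: Substitute values: rate = 0.69 × (0.89)^1
Step 3: Calculate: rate = 0.69 × 0.89 = 0.6141 M/s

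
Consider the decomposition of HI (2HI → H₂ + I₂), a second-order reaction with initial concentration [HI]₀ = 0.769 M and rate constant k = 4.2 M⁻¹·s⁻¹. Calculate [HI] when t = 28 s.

0.00841 M

Step 1: For a second-order reaction: 1/[HI] = 1/[HI]₀ + kt
Step 2: 1/[HI] = 1/0.769 + 4.2 × 28
Step 3: 1/[HI] = 1.3 + 117.6 = 118.9
Step 4: [HI] = 1/118.9 = 0.00841 M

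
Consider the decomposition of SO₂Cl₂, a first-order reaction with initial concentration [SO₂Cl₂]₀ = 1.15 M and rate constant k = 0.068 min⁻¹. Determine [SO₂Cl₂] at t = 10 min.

0.5826 M

Step 1: For a first-order reaction: [SO₂Cl₂] = [SO₂Cl₂]₀ × e^(-kt)
Step 2: [SO₂Cl₂] = 1.15 × e^(-0.068 × 10)
Step 3: [SO₂Cl₂] = 1.15 × e^(-0.68)
Step 4: [SO₂Cl₂] = 1.15 × 0.506617 = 0.5826 M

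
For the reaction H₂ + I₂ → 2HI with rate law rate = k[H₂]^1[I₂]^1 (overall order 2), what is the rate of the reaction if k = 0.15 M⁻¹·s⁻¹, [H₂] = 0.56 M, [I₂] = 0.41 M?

0.03444 M/s

Step 1: The rate law is rate = k[H₂]^1[I₂]^1, overall order = 1+1 = 2
Step 2: Substitute values: rate = 0.15 × (0.56)^1 × (0.41)^1
Step 3: rate = 0.15 × 0.56 × 0.41 = 0.03444 M/s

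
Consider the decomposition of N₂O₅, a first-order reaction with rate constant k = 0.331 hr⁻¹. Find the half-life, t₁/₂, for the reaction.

2.094 hr

Step 1: For a first-order reaction, t₁/₂ = ln(2)/k
Step 2: t₁/₂ = ln(2)/0.331
Step 3: t₁/₂ = 0.6931/0.331 = 2.094 hr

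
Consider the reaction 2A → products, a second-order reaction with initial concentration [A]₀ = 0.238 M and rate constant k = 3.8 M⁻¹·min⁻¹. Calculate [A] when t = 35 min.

0.007289 M

Step 1: For a second-order reaction: 1/[A] = 1/[A]₀ + kt
Step 2: 1/[A] = 1/0.238 + 3.8 × 35
Step 3: 1/[A] = 4.202 + 133 = 137.2
Step 4: [A] = 1/137.2 = 0.007289 M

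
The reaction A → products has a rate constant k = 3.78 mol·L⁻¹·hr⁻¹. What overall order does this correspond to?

zeroth order (0)

Step 1: The units of k for an nth-order reaction are (concentration)^(1-n)·(time)⁻¹.
Step 2: Here k has units mol·L⁻¹·hr⁻¹, so the concentration exponent is 1.
Step 3: 1 - n = 1 ⇒ n = 0. The reaction is zeroth order.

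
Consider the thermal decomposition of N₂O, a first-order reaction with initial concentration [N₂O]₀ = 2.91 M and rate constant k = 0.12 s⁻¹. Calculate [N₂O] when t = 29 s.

0.08965 M

Step 1: For a first-order reaction: [N₂O] = [N₂O]₀ × e^(-kt)
Step 2: [N₂O] = 2.91 × e^(-0.12 × 29)
Step 3: [N₂O] = 2.91 × e^(-3.48)
Step 4: [N₂O] = 2.91 × 0.0308074 = 0.08965 M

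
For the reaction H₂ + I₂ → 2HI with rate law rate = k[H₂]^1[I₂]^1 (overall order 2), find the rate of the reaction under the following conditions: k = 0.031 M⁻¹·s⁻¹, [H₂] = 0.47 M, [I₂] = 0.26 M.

0.003788 M/s

Step 1: The rate law is rate = k[H₂]^1[I₂]^1, overall order = 1+1 = 2
Step 2: Substitute values: rate = 0.031 × (0.47)^1 × (0.26)^1
Step 3: rate = 0.031 × 0.47 × 0.26 = 0.0037882 M/s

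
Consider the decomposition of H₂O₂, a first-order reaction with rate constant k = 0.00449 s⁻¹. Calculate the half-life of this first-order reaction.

154.4 s

Step 1: For a first-order reaction, t₁/₂ = ln(2)/k
Step 2: t₁/₂ = ln(2)/0.00449
Step 3: t₁/₂ = 0.6931/0.00449 = 154.4 s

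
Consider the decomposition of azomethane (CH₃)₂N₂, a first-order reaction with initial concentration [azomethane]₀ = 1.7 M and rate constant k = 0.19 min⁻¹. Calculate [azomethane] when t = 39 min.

0.001029 M

Step 1: For a first-order reaction: [azomethane] = [azomethane]₀ × e^(-kt)
Step 2: [azomethane] = 1.7 × e^(-0.19 × 39)
Step 3: [azomethane] = 1.7 × e^(-7.41)
Step 4: [azomethane] = 1.7 × 0.000605171 = 0.001029 M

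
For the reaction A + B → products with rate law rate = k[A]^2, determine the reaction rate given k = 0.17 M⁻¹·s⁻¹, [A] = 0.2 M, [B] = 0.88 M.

0.0068 M/s

Step 1: The rate law is rate = k[A]^2
Step 2: Note that the rate does not depend on [B] (zero order in B).
Step 3: rate = 0.17 × (0.2)^2 = 0.0068 M/s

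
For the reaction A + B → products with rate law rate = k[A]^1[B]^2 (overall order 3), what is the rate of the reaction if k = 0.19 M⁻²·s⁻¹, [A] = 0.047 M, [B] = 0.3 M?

0.0008037 M/s

Step 1: The rate law is rate = k[A]^1[B]^2, overall order = 1+2 = 3
Step 2: Substitute values: rate = 0.19 × (0.047)^1 × (0.3)^2
Step 3: rate = 0.19 × 0.047 × 0.09 = 0.0008037 M/s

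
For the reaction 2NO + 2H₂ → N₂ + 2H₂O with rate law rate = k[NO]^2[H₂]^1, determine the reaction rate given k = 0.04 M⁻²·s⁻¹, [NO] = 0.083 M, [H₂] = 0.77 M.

0.0002122 M/s

Step 1: The rate law is rate = k[NO]^2[H₂]^1
Step 2: Substitute: rate = 0.04 × (0.083)^2 × (0.77)^1
Step 3: rate = 0.04 × 0.006889 × 0.77 = 0.000212181 M/s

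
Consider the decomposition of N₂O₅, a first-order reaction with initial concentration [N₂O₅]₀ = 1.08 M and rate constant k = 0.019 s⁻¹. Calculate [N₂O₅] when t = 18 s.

0.7672 M

Step 1: For a first-order reaction: [N₂O₅] = [N₂O₅]₀ × e^(-kt)
Step 2: [N₂O₅] = 1.08 × e^(-0.019 × 18)
Step 3: [N₂O₅] = 1.08 × e^(-0.342)
Step 4: [N₂O₅] = 1.08 × 0.710348 = 0.7672 M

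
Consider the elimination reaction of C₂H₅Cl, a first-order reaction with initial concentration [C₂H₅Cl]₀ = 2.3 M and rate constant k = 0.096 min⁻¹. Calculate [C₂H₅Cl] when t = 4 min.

1.567 M

Step 1: For a first-order reaction: [C₂H₅Cl] = [C₂H₅Cl]₀ × e^(-kt)
Step 2: [C₂H₅Cl] = 2.3 × e^(-0.096 × 4)
Step 3: [C₂H₅Cl] = 2.3 × e^(-0.384)
Step 4: [C₂H₅Cl] = 2.3 × 0.681131 = 1.567 M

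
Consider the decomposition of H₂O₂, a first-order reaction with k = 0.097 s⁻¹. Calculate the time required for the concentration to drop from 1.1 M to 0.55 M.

7.146 s

Step 1: For first-order: t = ln([H₂O₂]₀/[H₂O₂])/k
Step 2: t = ln(1.1/0.55)/0.097
Step 3: t = ln(2)/0.097
Step 4: t = 0.6931/0.097 = 7.146 s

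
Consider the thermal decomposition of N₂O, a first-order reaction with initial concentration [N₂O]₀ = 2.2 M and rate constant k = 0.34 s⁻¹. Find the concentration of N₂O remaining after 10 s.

0.07342 M

Step 1: For a first-order reaction: [N₂O] = [N₂O]₀ × e^(-kt)
Step 2: [N₂O] = 2.2 × e^(-0.34 × 10)
Step 3: [N₂O] = 2.2 × e^(-3.4)
Step 4: [N₂O] = 2.2 × 0.0333733 = 0.07342 M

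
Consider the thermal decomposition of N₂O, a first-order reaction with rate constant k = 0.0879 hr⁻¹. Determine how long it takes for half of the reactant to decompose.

7.886 hr

Step 1: For a first-order reaction, t₁/₂ = ln(2)/k
Step 2: t₁/₂ = ln(2)/0.0879
Step 3: t₁/₂ = 0.6931/0.0879 = 7.886 hr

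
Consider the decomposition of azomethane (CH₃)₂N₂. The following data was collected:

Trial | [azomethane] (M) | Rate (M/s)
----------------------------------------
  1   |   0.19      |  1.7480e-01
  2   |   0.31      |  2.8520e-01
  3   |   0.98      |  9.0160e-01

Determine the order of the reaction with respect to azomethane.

first order (1)

Step 1: Compare trials to find order n where rate₂/rate₁ = ([azomethane]₂/[azomethane]₁)^n
Step 2: rate₂/rate₁ = 2.8520e-01/1.7480e-01 = 1.632
Step 3: [azomethane]₂/[azomethane]₁ = 0.31/0.19 = 1.632
Step 4: n = ln(1.632)/ln(1.632) = 1.00 ≈ 1
Step 5: The reaction is first order in azomethane.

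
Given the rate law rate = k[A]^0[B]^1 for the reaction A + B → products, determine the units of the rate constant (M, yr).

yr⁻¹

Step 1: Overall order = 0 + 1 = 1.
Step 2: rate has units M·yr⁻¹; [A]^0[B]^1 has units M^1.
Step 3: k = rate/([A]^0[B]^1), so units of k = M^(1-1)·yr⁻¹ = yr⁻¹.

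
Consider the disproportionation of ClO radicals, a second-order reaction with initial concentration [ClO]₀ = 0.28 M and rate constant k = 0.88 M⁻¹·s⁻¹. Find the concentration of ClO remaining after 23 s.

0.042 M

Step 1: For a second-order reaction: 1/[ClO] = 1/[ClO]₀ + kt
Step 2: 1/[ClO] = 1/0.28 + 0.88 × 23
Step 3: 1/[ClO] = 3.571 + 20.24 = 23.81
Step 4: [ClO] = 1/23.81 = 0.042 M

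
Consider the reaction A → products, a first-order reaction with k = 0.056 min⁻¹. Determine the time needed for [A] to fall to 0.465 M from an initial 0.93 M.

12.38 min

Step 1: For first-order: t = ln([A]₀/[A])/k
Step 2: t = ln(0.93/0.465)/0.056
Step 3: t = ln(2)/0.056
Step 4: t = 0.6931/0.056 = 12.38 min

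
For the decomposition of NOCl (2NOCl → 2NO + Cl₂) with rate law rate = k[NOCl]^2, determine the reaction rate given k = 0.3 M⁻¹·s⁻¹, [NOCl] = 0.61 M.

0.1116 M/s

Step 1: Identify the rate law: rate = k[NOCl]^2
Step 2: Substitute values: rate = 0.3 × (0.61)^2
Step 3: Calculate: rate = 0.3 × 0.3721 = 0.11163 M/s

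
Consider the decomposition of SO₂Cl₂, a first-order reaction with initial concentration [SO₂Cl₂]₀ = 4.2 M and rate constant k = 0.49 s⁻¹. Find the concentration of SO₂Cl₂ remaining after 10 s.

0.03128 M

Step 1: For a first-order reaction: [SO₂Cl₂] = [SO₂Cl₂]₀ × e^(-kt)
Step 2: [SO₂Cl₂] = 4.2 × e^(-0.49 × 10)
Step 3: [SO₂Cl₂] = 4.2 × e^(-4.9)
Step 4: [SO₂Cl₂] = 4.2 × 0.00744658 = 0.03128 M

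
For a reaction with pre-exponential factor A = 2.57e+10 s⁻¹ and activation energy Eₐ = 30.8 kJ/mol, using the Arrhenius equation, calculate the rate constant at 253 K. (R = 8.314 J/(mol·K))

1.12e+04 s⁻¹

Step 1: Use the Arrhenius equation: k = A × exp(-Eₐ/RT)
Step 2: Convert Eₐ to J/mol: 30.8 kJ/mol = 30800 J/mol
Step 3: Calculate the exponent: -Eₐ/(RT) = -30800/(8.314 × 253) = -14.64267
Step 4: k = 2.57e+10 × exp(-14.64267)
Step 5: k = 2.57e+10 × 4.37290e-07 = 1.1238e+04 s⁻¹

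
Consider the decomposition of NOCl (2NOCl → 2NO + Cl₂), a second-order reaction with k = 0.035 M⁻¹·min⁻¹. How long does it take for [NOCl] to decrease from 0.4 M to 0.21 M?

64.63 min

Step 1: For second-order: t = (1/[NOCl] - 1/[NOCl]₀)/k
Step 2: t = (1/0.21 - 1/0.4)/0.035
Step 3: t = (4.762 - 2.5)/0.035
Step 4: t = 2.262/0.035 = 64.63 min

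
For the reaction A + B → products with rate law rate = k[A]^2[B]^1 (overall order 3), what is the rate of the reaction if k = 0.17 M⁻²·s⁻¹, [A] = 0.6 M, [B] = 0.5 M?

0.0306 M/s

Step 1: The rate law is rate = k[A]^2[B]^1, overall order = 2+1 = 3
Step 2: Substitute values: rate = 0.17 × (0.6)^2 × (0.5)^1
Step 3: rate = 0.17 × 0.36 × 0.5 = 0.0306 M/s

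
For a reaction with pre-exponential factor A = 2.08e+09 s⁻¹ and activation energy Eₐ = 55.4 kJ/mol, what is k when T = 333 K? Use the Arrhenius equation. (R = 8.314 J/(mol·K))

4.24e+00 s⁻¹

Step 1: Use the Arrhenius equation: k = A × exp(-Eₐ/RT)
Step 2: Convert Eₐ to J/mol: 55.4 kJ/mol = 55400 J/mol
Step 3: Calculate the exponent: -Eₐ/(RT) = -55400/(8.314 × 333) = -20.01039
Step 4: k = 2.08e+09 × exp(-20.01039)
Step 5: k = 2.08e+09 × 2.03985e-09 = 4.2429e+00 s⁻¹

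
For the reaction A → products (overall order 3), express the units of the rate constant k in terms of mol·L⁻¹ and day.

(mol·L⁻¹)⁻²·day⁻¹

Step 1: For overall order n, rate = k × (concentration)^n.
Step 2: Rate has units mol·L⁻¹·day⁻¹; concentration term has units (mol·L⁻¹)^3.
Step 3: k = rate / (concentration)^n, so units of k = (mol·L⁻¹)^(1-3)·day⁻¹ = (mol·L⁻¹)⁻²·day⁻¹.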